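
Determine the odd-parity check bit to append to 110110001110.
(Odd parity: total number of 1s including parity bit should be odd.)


Number of 1s in data: 7
Parity bit: 0

0


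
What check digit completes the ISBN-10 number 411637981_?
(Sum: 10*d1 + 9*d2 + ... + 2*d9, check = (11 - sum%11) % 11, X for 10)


Weighted sum: 214
214 mod 11 = 5

Check digit: 6


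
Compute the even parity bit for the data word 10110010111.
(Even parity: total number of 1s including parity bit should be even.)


Number of 1s in data: 7
Parity bit: 1

1


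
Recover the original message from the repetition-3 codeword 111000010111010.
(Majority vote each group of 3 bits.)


Groups: 111, 000, 010, 111, 010
Majority votes: 10010

10010


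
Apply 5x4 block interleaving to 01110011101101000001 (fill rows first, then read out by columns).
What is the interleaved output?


Matrix:
  0111
  0011
  1011
  0100
  0001
Read columns: 00100100101110011101

00100100101110011101


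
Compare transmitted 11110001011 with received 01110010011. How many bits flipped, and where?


XOR: 10000011000

3 error(s) at position(s): 0, 6, 7


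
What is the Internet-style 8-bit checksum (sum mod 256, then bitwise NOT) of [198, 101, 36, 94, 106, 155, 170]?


Sum = 860 mod 256 = 92
Complement = 163

163


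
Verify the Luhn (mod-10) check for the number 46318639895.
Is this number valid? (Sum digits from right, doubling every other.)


Luhn sum = 57
57 mod 10 = 7

Invalid (Luhn sum mod 10 = 7)


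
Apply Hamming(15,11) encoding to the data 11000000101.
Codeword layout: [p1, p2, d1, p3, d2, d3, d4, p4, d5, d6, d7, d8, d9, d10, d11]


Parity bits: p1=0, p2=0, p3=1, p4=0

001110000000101


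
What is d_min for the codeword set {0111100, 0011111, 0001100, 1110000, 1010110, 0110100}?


Comparing all pairs, minimum distance: 1
Can detect 0 errors, correct 0 errors

1


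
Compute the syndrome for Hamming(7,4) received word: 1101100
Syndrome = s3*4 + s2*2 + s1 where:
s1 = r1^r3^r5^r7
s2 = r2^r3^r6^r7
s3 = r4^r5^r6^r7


s1=0, s2=1, s3=0

Syndrome = 2 (error at position 2)


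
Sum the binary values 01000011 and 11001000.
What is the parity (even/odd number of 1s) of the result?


01000011 = 67
11001000 = 200
Sum = 267 = 100001011
1s count = 4

even parity (4 ones in 100001011)


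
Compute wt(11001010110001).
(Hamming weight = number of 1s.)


Counting 1s in 11001010110001

7


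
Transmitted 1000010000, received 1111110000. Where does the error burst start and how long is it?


XOR: 0111100000

Burst at position 1, length 4


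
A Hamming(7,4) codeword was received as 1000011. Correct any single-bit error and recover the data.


Syndrome = 0: no error detected

Data: 0011 (no errors)


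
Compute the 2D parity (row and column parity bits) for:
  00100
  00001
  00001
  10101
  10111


Row parities: 11110
Column parities: 00110

Row P: 11110, Col P: 00110, Corner: 0


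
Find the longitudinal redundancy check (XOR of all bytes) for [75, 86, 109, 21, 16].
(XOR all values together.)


XOR chain: 75 ^ 86 ^ 109 ^ 21 ^ 16 = 117

117


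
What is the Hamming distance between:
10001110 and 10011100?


XOR: 00010010
Count of 1s: 2

2


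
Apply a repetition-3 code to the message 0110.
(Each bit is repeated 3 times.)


Each bit -> 3 copies

000111111000


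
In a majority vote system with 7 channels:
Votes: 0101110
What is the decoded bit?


Ones: 4 out of 7
Threshold: 4

1 (4/7 voted 1)


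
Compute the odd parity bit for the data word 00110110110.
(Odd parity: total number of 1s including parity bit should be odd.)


Number of 1s in data: 6
Parity bit: 1

1


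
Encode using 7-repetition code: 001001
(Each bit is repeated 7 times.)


Each bit -> 7 copies

000000000000001111111000000000000001111111


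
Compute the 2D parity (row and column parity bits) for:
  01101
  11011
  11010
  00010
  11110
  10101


Row parities: 101101
Column parities: 00101

Row P: 101101, Col P: 00101, Corner: 0


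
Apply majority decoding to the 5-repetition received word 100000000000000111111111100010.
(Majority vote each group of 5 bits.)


Groups: 10000, 00000, 00000, 11111, 11111, 00010
Majority votes: 000110

000110


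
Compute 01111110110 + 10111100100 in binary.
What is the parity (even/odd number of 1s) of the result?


01111110110 = 1014
10111100100 = 1508
Sum = 2522 = 100111011010
1s count = 7

odd parity (7 ones in 100111011010)


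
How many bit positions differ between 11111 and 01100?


XOR: 10011
Count of 1s: 3

3


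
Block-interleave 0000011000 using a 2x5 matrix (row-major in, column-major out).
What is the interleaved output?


Matrix:
  00000
  11000
Read columns: 0101000000

0101000000


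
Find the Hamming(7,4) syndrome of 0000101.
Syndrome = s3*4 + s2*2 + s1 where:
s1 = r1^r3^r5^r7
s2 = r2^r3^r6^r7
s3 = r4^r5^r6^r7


s1=0, s2=1, s3=0

Syndrome = 2 (error at position 2)


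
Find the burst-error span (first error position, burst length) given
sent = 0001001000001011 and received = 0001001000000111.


XOR: 0000000000001100

Burst at position 12, length 2


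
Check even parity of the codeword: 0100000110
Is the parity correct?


Number of 1s: 3

No, parity error (3 ones)


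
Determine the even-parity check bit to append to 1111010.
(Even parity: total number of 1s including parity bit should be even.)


Number of 1s in data: 5
Parity bit: 1

1


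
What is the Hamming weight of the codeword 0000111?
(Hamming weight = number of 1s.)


Counting 1s in 0000111

3


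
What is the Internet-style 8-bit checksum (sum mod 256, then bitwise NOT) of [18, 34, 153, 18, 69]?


Sum = 292 mod 256 = 36
Complement = 219

219


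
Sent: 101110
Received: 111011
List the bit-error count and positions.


XOR: 010101

3 error(s) at position(s): 1, 3, 5


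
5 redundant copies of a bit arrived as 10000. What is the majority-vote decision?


Ones: 1 out of 5
Threshold: 3

0 (1/5 voted 1)


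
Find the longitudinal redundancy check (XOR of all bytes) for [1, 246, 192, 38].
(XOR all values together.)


XOR chain: 1 ^ 246 ^ 192 ^ 38 = 17

17


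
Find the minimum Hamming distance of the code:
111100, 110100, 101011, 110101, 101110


Comparing all pairs, minimum distance: 1
Can detect 0 errors, correct 0 errors

1


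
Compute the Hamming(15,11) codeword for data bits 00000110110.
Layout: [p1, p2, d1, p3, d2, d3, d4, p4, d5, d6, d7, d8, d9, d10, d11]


Parity bits: p1=0, p2=1, p3=0, p4=0

010000000110110


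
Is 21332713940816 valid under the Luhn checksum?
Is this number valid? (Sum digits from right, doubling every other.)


Luhn sum = 59
59 mod 10 = 9

Invalid (Luhn sum mod 10 = 9)


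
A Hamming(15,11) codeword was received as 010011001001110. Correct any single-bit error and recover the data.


Syndrome = 7: error at position 7

Data: 01111001110 (corrected bit 7)


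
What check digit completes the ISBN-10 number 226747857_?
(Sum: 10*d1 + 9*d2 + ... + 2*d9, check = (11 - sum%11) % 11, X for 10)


Weighted sum: 255
255 mod 11 = 2

Check digit: 9


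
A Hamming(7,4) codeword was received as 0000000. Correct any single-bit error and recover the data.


Syndrome = 0: no error detected

Data: 0000 (no errors)


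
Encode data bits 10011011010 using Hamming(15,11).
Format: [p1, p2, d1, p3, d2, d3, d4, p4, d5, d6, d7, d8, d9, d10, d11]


Parity bits: p1=0, p2=0, p3=1, p4=0

001100101011010


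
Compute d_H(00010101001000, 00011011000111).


XOR: 00001110001111
Count of 1s: 7

7


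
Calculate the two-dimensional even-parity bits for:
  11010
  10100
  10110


Row parities: 101
Column parities: 11000

Row P: 101, Col P: 11000, Corner: 0


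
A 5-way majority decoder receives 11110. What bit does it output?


Ones: 4 out of 5
Threshold: 3

1 (4/5 voted 1)


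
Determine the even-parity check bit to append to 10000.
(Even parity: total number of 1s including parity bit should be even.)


Number of 1s in data: 1
Parity bit: 1

1


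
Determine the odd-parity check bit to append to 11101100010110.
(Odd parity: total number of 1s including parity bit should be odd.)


Number of 1s in data: 8
Parity bit: 1

1


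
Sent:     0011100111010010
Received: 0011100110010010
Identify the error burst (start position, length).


XOR: 0000000001000000

Burst at position 9, length 1


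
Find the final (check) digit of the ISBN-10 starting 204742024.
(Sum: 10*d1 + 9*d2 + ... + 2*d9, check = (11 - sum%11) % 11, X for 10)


Weighted sum: 149
149 mod 11 = 6

Check digit: 5


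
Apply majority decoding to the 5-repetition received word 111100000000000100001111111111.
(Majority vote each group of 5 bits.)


Groups: 11110, 00000, 00000, 10000, 11111, 11111
Majority votes: 100011

100011


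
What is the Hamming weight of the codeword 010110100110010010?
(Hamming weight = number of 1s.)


Counting 1s in 010110100110010010

8


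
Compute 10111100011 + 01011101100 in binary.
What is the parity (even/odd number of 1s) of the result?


10111100011 = 1507
01011101100 = 748
Sum = 2255 = 100011001111
1s count = 7

odd parity (7 ones in 100011001111)


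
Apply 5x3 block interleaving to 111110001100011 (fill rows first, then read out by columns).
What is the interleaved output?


Matrix:
  111
  110
  001
  100
  011
Read columns: 110101100110101

110101100110101


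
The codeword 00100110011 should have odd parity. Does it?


Number of 1s: 5

Yes, parity is correct (5 ones)


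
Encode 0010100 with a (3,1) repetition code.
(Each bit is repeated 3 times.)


Each bit -> 3 copies

000000111000111000000


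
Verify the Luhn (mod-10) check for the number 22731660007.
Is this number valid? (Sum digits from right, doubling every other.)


Luhn sum = 36
36 mod 10 = 6

Invalid (Luhn sum mod 10 = 6)


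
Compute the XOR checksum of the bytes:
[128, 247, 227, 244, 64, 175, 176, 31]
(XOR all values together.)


XOR chain: 128 ^ 247 ^ 227 ^ 244 ^ 64 ^ 175 ^ 176 ^ 31 = 32

32


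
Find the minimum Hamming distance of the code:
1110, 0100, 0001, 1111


Comparing all pairs, minimum distance: 1
Can detect 0 errors, correct 0 errors

1


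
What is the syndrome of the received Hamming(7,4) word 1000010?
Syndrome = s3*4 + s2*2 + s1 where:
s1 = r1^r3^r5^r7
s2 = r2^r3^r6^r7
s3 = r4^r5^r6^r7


s1=1, s2=1, s3=1

Syndrome = 7 (error at position 7)


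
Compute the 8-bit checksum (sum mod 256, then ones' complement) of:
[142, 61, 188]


Sum = 391 mod 256 = 135
Complement = 120

120


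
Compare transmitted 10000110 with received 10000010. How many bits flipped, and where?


XOR: 00000100

1 error(s) at position(s): 5


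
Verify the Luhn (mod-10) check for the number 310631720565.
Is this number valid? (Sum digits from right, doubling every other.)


Luhn sum = 40
40 mod 10 = 0

Valid (Luhn sum mod 10 = 0)


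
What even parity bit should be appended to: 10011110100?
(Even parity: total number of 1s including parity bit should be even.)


Number of 1s in data: 6
Parity bit: 0

0


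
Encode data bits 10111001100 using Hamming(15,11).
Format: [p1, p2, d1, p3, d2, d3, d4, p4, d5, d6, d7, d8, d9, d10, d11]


Parity bits: p1=0, p2=1, p3=0, p4=1

011001111001100


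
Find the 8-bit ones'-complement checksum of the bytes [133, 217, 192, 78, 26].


Sum = 646 mod 256 = 134
Complement = 121

121


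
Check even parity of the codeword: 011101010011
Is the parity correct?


Number of 1s: 7

No, parity error (7 ones)


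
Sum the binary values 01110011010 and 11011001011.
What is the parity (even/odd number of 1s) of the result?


01110011010 = 922
11011001011 = 1739
Sum = 2661 = 101001100101
1s count = 6

even parity (6 ones in 101001100101)


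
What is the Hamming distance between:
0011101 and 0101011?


XOR: 0110110
Count of 1s: 4

4


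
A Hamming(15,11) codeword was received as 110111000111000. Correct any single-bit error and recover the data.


Syndrome = 9: error at position 9

Data: 01101111000 (corrected bit 9)


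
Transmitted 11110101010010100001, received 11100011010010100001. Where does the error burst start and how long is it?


XOR: 00010110000000000000

Burst at position 3, length 4


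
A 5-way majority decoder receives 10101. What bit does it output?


Ones: 3 out of 5
Threshold: 3

1 (3/5 voted 1)


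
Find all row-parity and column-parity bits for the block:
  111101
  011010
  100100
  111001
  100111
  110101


Row parities: 110000
Column parities: 101000

Row P: 110000, Col P: 101000, Corner: 0


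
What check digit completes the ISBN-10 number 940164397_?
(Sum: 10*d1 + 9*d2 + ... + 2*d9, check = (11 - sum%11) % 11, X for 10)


Weighted sum: 242
242 mod 11 = 0

Check digit: 0


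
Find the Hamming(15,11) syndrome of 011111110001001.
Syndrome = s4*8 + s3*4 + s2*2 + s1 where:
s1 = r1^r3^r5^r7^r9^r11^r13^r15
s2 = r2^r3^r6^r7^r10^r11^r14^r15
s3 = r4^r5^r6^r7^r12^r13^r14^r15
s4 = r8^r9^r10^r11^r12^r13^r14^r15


s1=0, s2=1, s3=0, s4=1

Syndrome = 10 (error at position 10)


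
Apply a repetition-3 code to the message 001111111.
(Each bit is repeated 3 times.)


Each bit -> 3 copies

000000111111111111111111111


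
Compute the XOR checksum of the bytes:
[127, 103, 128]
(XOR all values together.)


XOR chain: 127 ^ 103 ^ 128 = 152

152


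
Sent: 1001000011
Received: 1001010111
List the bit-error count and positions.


XOR: 0000010100

2 error(s) at position(s): 5, 7


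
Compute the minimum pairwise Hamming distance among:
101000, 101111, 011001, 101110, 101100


Comparing all pairs, minimum distance: 1
Can detect 0 errors, correct 0 errors

1


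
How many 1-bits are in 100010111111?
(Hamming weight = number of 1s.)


Counting 1s in 100010111111

8


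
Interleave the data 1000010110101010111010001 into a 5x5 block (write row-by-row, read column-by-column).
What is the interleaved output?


Matrix:
  10000
  10110
  10101
  01110
  10001
Read columns: 1110100010011100101000101

1110100010011100101000101


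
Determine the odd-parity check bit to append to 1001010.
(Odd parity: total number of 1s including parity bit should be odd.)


Number of 1s in data: 3
Parity bit: 0

0


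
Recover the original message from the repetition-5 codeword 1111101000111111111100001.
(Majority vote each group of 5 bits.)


Groups: 11111, 01000, 11111, 11111, 00001
Majority votes: 10110

10110


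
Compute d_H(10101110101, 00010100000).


XOR: 10111010101
Count of 1s: 7

7


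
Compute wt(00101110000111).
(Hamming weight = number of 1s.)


Counting 1s in 00101110000111

7


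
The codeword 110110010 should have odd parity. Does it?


Number of 1s: 5

Yes, parity is correct (5 ones)


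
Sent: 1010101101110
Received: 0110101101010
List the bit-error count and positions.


XOR: 1100000000100

3 error(s) at position(s): 0, 1, 10


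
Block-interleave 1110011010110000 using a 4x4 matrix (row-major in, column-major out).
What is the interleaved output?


Matrix:
  1110
  0110
  1011
  0000
Read columns: 1010110011100010

1010110011100010


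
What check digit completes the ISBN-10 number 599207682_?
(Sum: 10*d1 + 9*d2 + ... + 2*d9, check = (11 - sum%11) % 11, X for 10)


Weighted sum: 304
304 mod 11 = 7

Check digit: 4


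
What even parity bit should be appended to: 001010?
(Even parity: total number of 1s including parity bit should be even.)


Number of 1s in data: 2
Parity bit: 0

0


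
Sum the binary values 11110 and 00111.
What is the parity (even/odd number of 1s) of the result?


11110 = 30
00111 = 7
Sum = 37 = 100101
1s count = 3

odd parity (3 ones in 100101)


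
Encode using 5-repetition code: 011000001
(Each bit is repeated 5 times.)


Each bit -> 5 copies

000001111111111000000000000000000000000011111


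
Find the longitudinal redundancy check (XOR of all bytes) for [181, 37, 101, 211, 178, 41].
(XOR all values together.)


XOR chain: 181 ^ 37 ^ 101 ^ 211 ^ 178 ^ 41 = 189

189


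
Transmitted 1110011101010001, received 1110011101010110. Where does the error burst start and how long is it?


XOR: 0000000000000111

Burst at position 13, length 3


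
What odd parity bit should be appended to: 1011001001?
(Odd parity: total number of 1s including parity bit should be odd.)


Number of 1s in data: 5
Parity bit: 0

0


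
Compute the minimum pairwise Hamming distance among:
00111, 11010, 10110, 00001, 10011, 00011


Comparing all pairs, minimum distance: 1
Can detect 0 errors, correct 0 errors

1


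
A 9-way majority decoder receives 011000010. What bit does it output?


Ones: 3 out of 9
Threshold: 5

0 (3/9 voted 1)


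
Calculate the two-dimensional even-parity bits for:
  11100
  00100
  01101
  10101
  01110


Row parities: 11111
Column parities: 01110

Row P: 11111, Col P: 01110, Corner: 1


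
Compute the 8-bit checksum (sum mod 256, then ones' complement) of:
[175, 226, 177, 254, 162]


Sum = 994 mod 256 = 226
Complement = 29

29


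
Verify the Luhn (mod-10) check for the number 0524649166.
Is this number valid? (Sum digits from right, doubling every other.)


Luhn sum = 39
39 mod 10 = 9

Invalid (Luhn sum mod 10 = 9)


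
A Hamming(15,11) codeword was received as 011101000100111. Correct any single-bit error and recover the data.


Syndrome = 5: error at position 5

Data: 11100100111 (corrected bit 5)


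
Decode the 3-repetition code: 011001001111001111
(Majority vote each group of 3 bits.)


Groups: 011, 001, 001, 111, 001, 111
Majority votes: 100101

100101


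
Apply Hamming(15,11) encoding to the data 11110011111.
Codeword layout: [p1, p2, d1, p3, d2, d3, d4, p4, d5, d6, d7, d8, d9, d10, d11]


Parity bits: p1=0, p2=0, p3=1, p4=1

001111110011111


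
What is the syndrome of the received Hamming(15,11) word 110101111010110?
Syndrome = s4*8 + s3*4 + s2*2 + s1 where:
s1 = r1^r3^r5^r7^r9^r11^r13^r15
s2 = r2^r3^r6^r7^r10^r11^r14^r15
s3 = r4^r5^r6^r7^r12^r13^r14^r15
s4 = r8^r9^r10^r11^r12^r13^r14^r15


s1=1, s2=1, s3=1, s4=1

Syndrome = 15 (error at position 15)


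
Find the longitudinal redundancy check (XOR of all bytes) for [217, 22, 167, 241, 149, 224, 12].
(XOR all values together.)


XOR chain: 217 ^ 22 ^ 167 ^ 241 ^ 149 ^ 224 ^ 12 = 224

224


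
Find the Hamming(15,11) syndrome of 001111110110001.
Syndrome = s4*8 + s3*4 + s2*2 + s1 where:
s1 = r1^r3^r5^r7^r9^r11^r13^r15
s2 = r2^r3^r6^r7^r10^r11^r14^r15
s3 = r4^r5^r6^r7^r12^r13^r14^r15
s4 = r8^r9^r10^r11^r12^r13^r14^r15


s1=1, s2=0, s3=1, s4=0

Syndrome = 5 (error at position 5)


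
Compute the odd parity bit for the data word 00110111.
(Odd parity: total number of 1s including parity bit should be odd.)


Number of 1s in data: 5
Parity bit: 0

0


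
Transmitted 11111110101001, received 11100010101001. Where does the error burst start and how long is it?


XOR: 00011100000000

Burst at position 3, length 3


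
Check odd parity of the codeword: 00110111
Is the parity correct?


Number of 1s: 5

Yes, parity is correct (5 ones)


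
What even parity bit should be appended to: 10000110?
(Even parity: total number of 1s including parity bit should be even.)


Number of 1s in data: 3
Parity bit: 1

1


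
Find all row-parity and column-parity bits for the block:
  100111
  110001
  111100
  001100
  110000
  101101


Row parities: 010000
Column parities: 111011

Row P: 010000, Col P: 111011, Corner: 1


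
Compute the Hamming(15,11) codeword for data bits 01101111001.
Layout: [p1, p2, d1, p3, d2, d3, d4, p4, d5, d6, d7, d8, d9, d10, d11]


Parity bits: p1=0, p2=0, p3=0, p4=1

000011011111001


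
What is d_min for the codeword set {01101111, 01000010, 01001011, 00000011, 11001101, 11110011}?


Comparing all pairs, minimum distance: 2
Can detect 1 errors, correct 0 errors

2


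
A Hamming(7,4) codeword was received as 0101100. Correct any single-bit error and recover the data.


Syndrome = 3: error at position 3

Data: 1100 (corrected bit 3)


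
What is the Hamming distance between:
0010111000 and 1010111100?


XOR: 1000000100
Count of 1s: 2

2


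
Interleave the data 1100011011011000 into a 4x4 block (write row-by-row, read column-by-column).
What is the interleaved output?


Matrix:
  1100
  0110
  1101
  1000
Read columns: 1011111001000010

1011111001000010


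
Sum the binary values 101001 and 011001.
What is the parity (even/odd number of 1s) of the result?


101001 = 41
011001 = 25
Sum = 66 = 1000010
1s count = 2

even parity (2 ones in 1000010)


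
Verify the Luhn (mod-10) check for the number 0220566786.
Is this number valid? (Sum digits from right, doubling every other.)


Luhn sum = 36
36 mod 10 = 6

Invalid (Luhn sum mod 10 = 6)


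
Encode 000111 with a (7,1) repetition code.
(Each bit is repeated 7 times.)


Each bit -> 7 copies

000000000000000000000111111111111111111111


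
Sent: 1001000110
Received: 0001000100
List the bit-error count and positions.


XOR: 1000000010

2 error(s) at position(s): 0, 8


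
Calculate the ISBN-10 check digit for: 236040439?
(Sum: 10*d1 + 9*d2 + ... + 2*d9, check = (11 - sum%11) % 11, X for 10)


Weighted sum: 162
162 mod 11 = 8

Check digit: 3


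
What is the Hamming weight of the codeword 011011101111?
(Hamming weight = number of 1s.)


Counting 1s in 011011101111

9


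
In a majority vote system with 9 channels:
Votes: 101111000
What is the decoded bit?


Ones: 5 out of 9
Threshold: 5

1 (5/9 voted 1)


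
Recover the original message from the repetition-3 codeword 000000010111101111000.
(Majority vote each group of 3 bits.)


Groups: 000, 000, 010, 111, 101, 111, 000
Majority votes: 0001110

0001110


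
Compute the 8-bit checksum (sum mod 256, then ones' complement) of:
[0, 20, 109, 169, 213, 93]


Sum = 604 mod 256 = 92
Complement = 163

163


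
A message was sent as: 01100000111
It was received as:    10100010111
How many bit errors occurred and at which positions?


XOR: 11000010000

3 error(s) at position(s): 0, 1, 6


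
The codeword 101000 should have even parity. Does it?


Number of 1s: 2

Yes, parity is correct (2 ones)


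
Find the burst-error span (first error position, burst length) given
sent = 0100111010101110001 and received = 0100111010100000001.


XOR: 0000000000001110000

Burst at position 12, length 3


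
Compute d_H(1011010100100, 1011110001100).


XOR: 0000100101000
Count of 1s: 3

3


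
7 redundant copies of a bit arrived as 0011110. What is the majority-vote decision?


Ones: 4 out of 7
Threshold: 4

1 (4/7 voted 1)


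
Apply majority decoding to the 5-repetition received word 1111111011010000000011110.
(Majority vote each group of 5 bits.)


Groups: 11111, 11011, 01000, 00000, 11110
Majority votes: 11001

11001


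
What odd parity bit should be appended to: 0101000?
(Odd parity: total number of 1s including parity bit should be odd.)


Number of 1s in data: 2
Parity bit: 1

1


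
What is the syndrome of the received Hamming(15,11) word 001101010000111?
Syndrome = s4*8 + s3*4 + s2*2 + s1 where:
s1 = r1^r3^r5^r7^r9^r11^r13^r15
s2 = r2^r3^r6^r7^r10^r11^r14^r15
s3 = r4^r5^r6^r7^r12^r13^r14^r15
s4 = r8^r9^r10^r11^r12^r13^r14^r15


s1=1, s2=0, s3=1, s4=0

Syndrome = 5 (error at position 5)


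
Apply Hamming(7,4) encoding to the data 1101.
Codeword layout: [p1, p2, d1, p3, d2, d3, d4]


Parity bits: p1=1, p2=0, p3=0

1010101


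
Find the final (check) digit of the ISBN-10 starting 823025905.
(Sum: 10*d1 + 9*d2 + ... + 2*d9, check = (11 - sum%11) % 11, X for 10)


Weighted sum: 205
205 mod 11 = 7

Check digit: 4


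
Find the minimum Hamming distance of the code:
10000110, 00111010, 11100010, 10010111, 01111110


Comparing all pairs, minimum distance: 2
Can detect 1 errors, correct 0 errors

2


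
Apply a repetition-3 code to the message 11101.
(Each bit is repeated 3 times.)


Each bit -> 3 copies

111111111000111


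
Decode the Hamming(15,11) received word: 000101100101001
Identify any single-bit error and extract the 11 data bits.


Syndrome = 12: error at position 12

Data: 00110100001 (corrected bit 12)


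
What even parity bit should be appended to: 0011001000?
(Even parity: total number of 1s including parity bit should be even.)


Number of 1s in data: 3
Parity bit: 1

1


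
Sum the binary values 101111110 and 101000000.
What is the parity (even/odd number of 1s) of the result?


101111110 = 382
101000000 = 320
Sum = 702 = 1010111110
1s count = 7

odd parity (7 ones in 1010111110)


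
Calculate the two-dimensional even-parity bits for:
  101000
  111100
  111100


Row parities: 000
Column parities: 101000

Row P: 000, Col P: 101000, Corner: 0


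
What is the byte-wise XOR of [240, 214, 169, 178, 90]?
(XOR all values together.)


XOR chain: 240 ^ 214 ^ 169 ^ 178 ^ 90 = 103

103


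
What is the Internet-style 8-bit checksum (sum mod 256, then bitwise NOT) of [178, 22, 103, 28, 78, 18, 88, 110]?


Sum = 625 mod 256 = 113
Complement = 142

142


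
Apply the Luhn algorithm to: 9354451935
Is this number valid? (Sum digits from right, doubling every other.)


Luhn sum = 52
52 mod 10 = 2

Invalid (Luhn sum mod 10 = 2)


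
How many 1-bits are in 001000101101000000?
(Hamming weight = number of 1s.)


Counting 1s in 001000101101000000

5


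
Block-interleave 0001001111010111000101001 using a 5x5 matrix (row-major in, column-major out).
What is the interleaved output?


Matrix:
  00010
  01111
  01011
  10001
  01001
Read columns: 0001001101010001110001111

0001001101010001110001111


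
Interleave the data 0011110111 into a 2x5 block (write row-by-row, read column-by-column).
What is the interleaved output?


Matrix:
  00111
  10111
Read columns: 0100111111

0100111111


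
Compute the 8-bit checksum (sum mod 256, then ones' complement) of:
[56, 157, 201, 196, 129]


Sum = 739 mod 256 = 227
Complement = 28

28


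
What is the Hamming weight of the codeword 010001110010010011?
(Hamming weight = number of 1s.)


Counting 1s in 010001110010010011

8


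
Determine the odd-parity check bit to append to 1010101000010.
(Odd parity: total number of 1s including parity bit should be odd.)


Number of 1s in data: 5
Parity bit: 0

0


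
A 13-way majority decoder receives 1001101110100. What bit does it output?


Ones: 7 out of 13
Threshold: 7

1 (7/13 voted 1)


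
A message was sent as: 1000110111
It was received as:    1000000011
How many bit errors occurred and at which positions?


XOR: 0000110100

3 error(s) at position(s): 4, 5, 7


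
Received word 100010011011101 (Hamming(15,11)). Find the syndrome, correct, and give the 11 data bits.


Syndrome = 0: no error detected

Data: 01001011101 (no errors)


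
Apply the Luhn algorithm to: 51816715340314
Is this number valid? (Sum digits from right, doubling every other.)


Luhn sum = 46
46 mod 10 = 6

Invalid (Luhn sum mod 10 = 6)


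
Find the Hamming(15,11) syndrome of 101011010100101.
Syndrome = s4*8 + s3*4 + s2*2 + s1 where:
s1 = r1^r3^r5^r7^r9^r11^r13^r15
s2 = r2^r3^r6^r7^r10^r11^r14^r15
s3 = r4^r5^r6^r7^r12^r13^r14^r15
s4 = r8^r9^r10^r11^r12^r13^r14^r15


s1=1, s2=0, s3=0, s4=0

Syndrome = 1 (error at position 1)


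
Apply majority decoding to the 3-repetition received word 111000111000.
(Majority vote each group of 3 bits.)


Groups: 111, 000, 111, 000
Majority votes: 1010

1010


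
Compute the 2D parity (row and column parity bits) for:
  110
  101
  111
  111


Row parities: 0011
Column parities: 011

Row P: 0011, Col P: 011, Corner: 0


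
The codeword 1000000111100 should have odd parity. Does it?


Number of 1s: 5

Yes, parity is correct (5 ones)


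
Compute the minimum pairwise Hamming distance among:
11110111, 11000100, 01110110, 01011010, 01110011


Comparing all pairs, minimum distance: 2
Can detect 1 errors, correct 0 errors

2


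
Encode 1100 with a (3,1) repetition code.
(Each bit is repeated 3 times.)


Each bit -> 3 copies

111111000000


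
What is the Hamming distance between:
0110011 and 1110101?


XOR: 1000110
Count of 1s: 3

3


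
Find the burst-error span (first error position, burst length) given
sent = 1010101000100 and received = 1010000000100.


XOR: 0000101000000

Burst at position 4, length 3


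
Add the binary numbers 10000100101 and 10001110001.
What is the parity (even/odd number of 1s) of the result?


10000100101 = 1061
10001110001 = 1137
Sum = 2198 = 100010010110
1s count = 5

odd parity (5 ones in 100010010110)


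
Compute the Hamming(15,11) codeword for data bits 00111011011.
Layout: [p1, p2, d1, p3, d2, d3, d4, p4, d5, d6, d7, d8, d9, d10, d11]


Parity bits: p1=0, p2=1, p3=1, p4=1

010101111011011


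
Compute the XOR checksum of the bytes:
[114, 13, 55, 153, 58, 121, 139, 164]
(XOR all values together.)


XOR chain: 114 ^ 13 ^ 55 ^ 153 ^ 58 ^ 121 ^ 139 ^ 164 = 189

189


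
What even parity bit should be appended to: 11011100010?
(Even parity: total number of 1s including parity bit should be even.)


Number of 1s in data: 6
Parity bit: 0

0


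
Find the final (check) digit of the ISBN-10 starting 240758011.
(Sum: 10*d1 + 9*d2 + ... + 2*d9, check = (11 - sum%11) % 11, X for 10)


Weighted sum: 180
180 mod 11 = 4

Check digit: 7


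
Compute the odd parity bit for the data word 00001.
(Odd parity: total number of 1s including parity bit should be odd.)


Number of 1s in data: 1
Parity bit: 0

0


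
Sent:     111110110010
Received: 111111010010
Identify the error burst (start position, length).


XOR: 000001100000

Burst at position 5, length 2


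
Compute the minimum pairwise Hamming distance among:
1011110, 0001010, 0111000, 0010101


Comparing all pairs, minimum distance: 3
Can detect 2 errors, correct 1 errors

3


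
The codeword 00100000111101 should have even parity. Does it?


Number of 1s: 6

Yes, parity is correct (6 ones)


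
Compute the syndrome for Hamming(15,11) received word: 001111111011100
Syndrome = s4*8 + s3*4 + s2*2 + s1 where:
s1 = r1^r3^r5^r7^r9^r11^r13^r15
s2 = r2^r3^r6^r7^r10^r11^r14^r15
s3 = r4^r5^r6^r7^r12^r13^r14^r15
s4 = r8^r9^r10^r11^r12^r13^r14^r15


s1=0, s2=0, s3=0, s4=1

Syndrome = 8 (error at position 8)


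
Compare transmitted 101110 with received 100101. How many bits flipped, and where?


XOR: 001011

3 error(s) at position(s): 2, 4, 5


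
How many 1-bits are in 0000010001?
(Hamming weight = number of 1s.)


Counting 1s in 0000010001

2


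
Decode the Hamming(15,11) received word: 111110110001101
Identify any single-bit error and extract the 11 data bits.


Syndrome = 0: no error detected

Data: 11010001101 (no errors)


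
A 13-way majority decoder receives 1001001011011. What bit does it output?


Ones: 7 out of 13
Threshold: 7

1 (7/13 voted 1)


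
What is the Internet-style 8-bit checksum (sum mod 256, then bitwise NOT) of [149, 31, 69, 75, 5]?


Sum = 329 mod 256 = 73
Complement = 182

182


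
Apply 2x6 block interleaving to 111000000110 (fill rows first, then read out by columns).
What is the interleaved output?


Matrix:
  111000
  000110
Read columns: 101010010100

101010010100


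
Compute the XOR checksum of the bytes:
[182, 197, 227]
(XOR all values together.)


XOR chain: 182 ^ 197 ^ 227 = 144

144


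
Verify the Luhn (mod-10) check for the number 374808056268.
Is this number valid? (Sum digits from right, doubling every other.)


Luhn sum = 58
58 mod 10 = 8

Invalid (Luhn sum mod 10 = 8)


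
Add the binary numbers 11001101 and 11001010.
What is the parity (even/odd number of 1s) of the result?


11001101 = 205
11001010 = 202
Sum = 407 = 110010111
1s count = 6

even parity (6 ones in 110010111)


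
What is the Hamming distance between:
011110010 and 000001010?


XOR: 011111000
Count of 1s: 5

5


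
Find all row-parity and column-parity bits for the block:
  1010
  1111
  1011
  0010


Row parities: 0011
Column parities: 1100

Row P: 0011, Col P: 1100, Corner: 0


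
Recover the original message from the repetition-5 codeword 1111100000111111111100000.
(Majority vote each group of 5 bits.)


Groups: 11111, 00000, 11111, 11111, 00000
Majority votes: 10110

10110


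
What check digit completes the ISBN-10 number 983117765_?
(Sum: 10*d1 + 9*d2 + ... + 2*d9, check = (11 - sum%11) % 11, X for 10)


Weighted sum: 290
290 mod 11 = 4

Check digit: 7


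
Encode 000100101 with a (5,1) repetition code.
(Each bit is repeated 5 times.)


Each bit -> 5 copies

000000000000000111110000000000111110000011111


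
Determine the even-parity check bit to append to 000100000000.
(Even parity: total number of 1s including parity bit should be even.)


Number of 1s in data: 1
Parity bit: 1

1


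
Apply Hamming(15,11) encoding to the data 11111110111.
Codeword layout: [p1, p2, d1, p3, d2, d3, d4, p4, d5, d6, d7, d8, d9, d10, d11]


Parity bits: p1=1, p2=1, p3=0, p4=0

111011101110111


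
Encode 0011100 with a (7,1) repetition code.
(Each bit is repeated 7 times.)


Each bit -> 7 copies

0000000000000011111111111111111111100000000000000


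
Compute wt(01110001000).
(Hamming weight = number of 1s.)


Counting 1s in 01110001000

4


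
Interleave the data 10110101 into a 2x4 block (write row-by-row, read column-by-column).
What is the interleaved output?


Matrix:
  1011
  0101
Read columns: 10011011

10011011


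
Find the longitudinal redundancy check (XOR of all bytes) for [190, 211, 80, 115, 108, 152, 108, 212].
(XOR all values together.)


XOR chain: 190 ^ 211 ^ 80 ^ 115 ^ 108 ^ 152 ^ 108 ^ 212 = 2

2


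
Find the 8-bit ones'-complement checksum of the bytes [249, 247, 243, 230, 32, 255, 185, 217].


Sum = 1658 mod 256 = 122
Complement = 133

133


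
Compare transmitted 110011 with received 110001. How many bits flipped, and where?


XOR: 000010

1 error(s) at position(s): 4


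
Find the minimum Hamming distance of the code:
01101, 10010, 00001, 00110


Comparing all pairs, minimum distance: 2
Can detect 1 errors, correct 0 errors

2


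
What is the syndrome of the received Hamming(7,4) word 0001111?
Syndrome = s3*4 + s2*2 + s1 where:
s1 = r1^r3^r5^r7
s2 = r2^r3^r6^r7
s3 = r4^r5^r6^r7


s1=0, s2=0, s3=0

Syndrome = 0 (no error)


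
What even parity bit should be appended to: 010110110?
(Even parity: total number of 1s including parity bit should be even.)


Number of 1s in data: 5
Parity bit: 1

1


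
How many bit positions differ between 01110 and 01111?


XOR: 00001
Count of 1s: 1

1


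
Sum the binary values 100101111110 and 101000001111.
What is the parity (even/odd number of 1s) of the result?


100101111110 = 2430
101000001111 = 2575
Sum = 5005 = 1001110001101
1s count = 7

odd parity (7 ones in 1001110001101)


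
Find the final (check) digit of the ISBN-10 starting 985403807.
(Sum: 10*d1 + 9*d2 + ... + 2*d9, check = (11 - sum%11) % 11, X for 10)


Weighted sum: 291
291 mod 11 = 5

Check digit: 6


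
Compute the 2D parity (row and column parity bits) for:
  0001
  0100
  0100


Row parities: 111
Column parities: 0001

Row P: 111, Col P: 0001, Corner: 1


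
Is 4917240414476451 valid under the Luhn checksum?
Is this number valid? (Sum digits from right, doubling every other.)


Luhn sum = 68
68 mod 10 = 8

Invalid (Luhn sum mod 10 = 8)


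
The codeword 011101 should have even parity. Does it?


Number of 1s: 4

Yes, parity is correct (4 ones)


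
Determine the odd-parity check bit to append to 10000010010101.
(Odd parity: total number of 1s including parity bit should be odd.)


Number of 1s in data: 5
Parity bit: 0

0


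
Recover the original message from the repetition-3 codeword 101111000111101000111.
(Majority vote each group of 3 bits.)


Groups: 101, 111, 000, 111, 101, 000, 111
Majority votes: 1101101

1101101


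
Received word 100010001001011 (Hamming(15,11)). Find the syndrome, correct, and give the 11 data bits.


Syndrome = 0: no error detected

Data: 01001001011 (no errors)


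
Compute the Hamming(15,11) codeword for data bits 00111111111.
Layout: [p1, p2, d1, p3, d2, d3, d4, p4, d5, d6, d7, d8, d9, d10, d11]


Parity bits: p1=1, p2=0, p3=0, p4=1

100001111111111


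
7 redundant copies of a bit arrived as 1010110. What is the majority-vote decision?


Ones: 4 out of 7
Threshold: 4

1 (4/7 voted 1)


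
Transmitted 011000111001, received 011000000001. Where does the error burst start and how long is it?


XOR: 000000111000

Burst at position 6, length 3


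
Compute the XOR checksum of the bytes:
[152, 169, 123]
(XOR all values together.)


XOR chain: 152 ^ 169 ^ 123 = 74

74


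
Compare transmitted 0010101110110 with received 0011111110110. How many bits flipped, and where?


XOR: 0001010000000

2 error(s) at position(s): 3, 5


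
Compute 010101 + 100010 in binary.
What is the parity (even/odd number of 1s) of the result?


010101 = 21
100010 = 34
Sum = 55 = 110111
1s count = 5

odd parity (5 ones in 110111)


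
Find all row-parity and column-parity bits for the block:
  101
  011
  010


Row parities: 001
Column parities: 100

Row P: 001, Col P: 100, Corner: 1


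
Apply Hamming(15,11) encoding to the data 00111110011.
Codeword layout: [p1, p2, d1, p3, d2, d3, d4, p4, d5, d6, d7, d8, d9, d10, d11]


Parity bits: p1=0, p2=0, p3=0, p4=1

000001111110011


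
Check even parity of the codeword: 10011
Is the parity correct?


Number of 1s: 3

No, parity error (3 ones)


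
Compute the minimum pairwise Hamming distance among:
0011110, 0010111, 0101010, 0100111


Comparing all pairs, minimum distance: 2
Can detect 1 errors, correct 0 errors

2


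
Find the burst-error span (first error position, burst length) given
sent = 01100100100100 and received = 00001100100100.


XOR: 01101000000000

Burst at position 1, length 4


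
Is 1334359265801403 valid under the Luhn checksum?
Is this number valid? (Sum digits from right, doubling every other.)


Luhn sum = 61
61 mod 10 = 1

Invalid (Luhn sum mod 10 = 1)


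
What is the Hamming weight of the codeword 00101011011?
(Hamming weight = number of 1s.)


Counting 1s in 00101011011

6


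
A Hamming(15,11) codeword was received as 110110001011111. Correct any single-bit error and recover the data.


Syndrome = 0: no error detected

Data: 01001011111 (no errors)


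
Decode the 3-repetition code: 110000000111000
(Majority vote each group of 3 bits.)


Groups: 110, 000, 000, 111, 000
Majority votes: 10010

10010


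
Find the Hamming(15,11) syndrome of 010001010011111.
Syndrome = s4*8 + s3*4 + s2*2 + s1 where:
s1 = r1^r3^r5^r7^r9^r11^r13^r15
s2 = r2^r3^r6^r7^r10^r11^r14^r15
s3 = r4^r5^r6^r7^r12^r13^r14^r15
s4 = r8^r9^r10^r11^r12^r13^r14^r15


s1=1, s2=1, s3=1, s4=0

Syndrome = 7 (error at position 7)


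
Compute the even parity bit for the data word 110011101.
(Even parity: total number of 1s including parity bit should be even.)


Number of 1s in data: 6
Parity bit: 0

0


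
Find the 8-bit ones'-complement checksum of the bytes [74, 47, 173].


Sum = 294 mod 256 = 38
Complement = 217

217


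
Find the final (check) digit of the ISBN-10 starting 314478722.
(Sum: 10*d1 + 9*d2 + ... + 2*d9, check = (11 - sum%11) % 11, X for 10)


Weighted sum: 219
219 mod 11 = 10

Check digit: 1
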